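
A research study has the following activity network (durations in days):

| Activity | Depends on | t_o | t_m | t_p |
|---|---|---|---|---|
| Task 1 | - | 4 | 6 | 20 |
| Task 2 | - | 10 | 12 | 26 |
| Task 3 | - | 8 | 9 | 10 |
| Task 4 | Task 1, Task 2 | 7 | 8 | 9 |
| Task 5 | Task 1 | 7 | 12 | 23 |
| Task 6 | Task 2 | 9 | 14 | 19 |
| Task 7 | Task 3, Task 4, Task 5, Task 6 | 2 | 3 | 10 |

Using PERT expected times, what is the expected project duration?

32 days

te_Task 1 = (4 + 4·6 + 20)/6 = 48/6 = 8
te_Task 2 = (10 + 4·12 + 26)/6 = 84/6 = 14
te_Task 3 = (8 + 4·9 + 10)/6 = 54/6 = 9
te_Task 4 = (7 + 4·8 + 9)/6 = 48/6 = 8
te_Task 5 = (7 + 4·12 + 23)/6 = 78/6 = 13
te_Task 6 = (9 + 4·14 + 19)/6 = 84/6 = 14
te_Task 7 = (2 + 4·3 + 10)/6 = 24/6 = 4

Forward pass:
ES_Task 1 = 0; EF_Task 1 = 8
ES_Task 2 = 0; EF_Task 2 = 14
ES_Task 3 = 0; EF_Task 3 = 9
ES_Task 4 = max(EF_Task 1=8, EF_Task 2=14) = 14; EF_Task 4 = 14+8 = 22
ES_Task 5 = 8; EF_Task 5 = 8+13 = 21
ES_Task 6 = 14; EF_Task 6 = 14+14 = 28
ES_Task 7 = max(EF_Task 3=9, EF_Task 4=22, EF_Task 5=21, EF_Task 6=28) = 28; EF_Task 7 = 28+4 = 32
Expected project duration μ = 32 days. Critical path: Task 2 → Task 6 → Task 7.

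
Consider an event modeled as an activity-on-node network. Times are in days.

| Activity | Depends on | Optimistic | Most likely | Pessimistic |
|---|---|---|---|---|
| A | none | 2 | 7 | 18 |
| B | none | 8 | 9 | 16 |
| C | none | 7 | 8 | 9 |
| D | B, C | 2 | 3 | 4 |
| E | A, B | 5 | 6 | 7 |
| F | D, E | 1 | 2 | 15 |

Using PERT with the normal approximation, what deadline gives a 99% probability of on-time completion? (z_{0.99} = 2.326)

te_A = (2 + 4·7 + 18)/6 = 48/6 = 8; σ²_A = ((18−2)/6)² = 7.111
te_B = (8 + 4·9 + 16)/6 = 60/6 = 10; σ²_B = ((16−8)/6)² = 1.778
te_C = (7 + 4·8 + 9)/6 = 48/6 = 8; σ²_C = ((9−7)/6)² = 0.111
te_D = (2 + 4·3 + 4)/6 = 18/6 = 3; σ²_D = ((4−2)/6)² = 0.111
te_E = (5 + 4·6 + 7)/6 = 36/6 = 6; σ²_E = ((7−5)/6)² = 0.111
te_F = (1 + 4·2 + 15)/6 = 24/6 = 4; σ²_F = ((15−1)/6)² = 5.444

Forward pass:
ES_A = 0; EF_A = 8
ES_B = 0; EF_B = 10
ES_C = 0; EF_C = 8
ES_D = max(EF_B=10, EF_C=8) = 10; EF_D = 10+3 = 13
ES_E = max(EF_A=8, EF_B=10) = 10; EF_E = 10+6 = 16
ES_F = max(EF_D=13, EF_E=16) = 16; EF_F = 16+4 = 20
Expected project duration μ = 20 days. Critical path: B → E → F.

Variance along critical path = 1.778 + 0.111 + 5.444 = 7.333; σ = 2.708 days.
D = μ + z·σ = 20 + 2.326·2.708 = 26.3 days

26.3 days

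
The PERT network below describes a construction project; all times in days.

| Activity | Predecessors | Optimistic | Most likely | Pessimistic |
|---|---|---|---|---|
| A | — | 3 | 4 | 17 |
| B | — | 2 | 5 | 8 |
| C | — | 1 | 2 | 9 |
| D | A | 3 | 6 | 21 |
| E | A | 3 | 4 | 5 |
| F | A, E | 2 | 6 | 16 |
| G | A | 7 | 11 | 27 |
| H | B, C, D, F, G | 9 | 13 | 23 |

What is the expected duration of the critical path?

te_A = (3 + 4·4 + 17)/6 = 36/6 = 6
te_B = (2 + 4·5 + 8)/6 = 30/6 = 5
te_C = (1 + 4·2 + 9)/6 = 18/6 = 3
te_D = (3 + 4·6 + 21)/6 = 48/6 = 8
te_E = (3 + 4·4 + 5)/6 = 24/6 = 4
te_F = (2 + 4·6 + 16)/6 = 42/6 = 7
te_G = (7 + 4·11 + 27)/6 = 78/6 = 13
te_H = (9 + 4·13 + 23)/6 = 84/6 = 14

Forward pass:
ES_A = 0; EF_A = 6
ES_B = 0; EF_B = 5
ES_C = 0; EF_C = 3
ES_D = 6; EF_D = 6+8 = 14
ES_E = 6; EF_E = 6+4 = 10
ES_F = max(EF_A=6, EF_E=10) = 10; EF_F = 10+7 = 17
ES_G = 6; EF_G = 6+13 = 19
ES_H = max(EF_B=5, EF_C=3, EF_D=14, EF_F=17, EF_G=19) = 19; EF_H = 19+14 = 33
Expected project duration μ = 33 days. Critical path: A → G → H.

33 days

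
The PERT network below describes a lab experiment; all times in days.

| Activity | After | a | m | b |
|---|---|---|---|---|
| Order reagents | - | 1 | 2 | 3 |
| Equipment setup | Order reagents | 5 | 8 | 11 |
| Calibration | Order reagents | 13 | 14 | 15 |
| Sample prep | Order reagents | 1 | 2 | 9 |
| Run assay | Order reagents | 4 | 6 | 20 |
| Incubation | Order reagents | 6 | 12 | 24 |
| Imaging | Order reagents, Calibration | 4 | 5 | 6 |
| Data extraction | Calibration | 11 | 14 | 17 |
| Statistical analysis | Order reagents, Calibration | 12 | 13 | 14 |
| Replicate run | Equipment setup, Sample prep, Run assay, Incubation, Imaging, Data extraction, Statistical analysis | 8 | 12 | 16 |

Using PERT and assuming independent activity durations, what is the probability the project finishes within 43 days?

te_Order reagents = (1 + 4·2 + 3)/6 = 12/6 = 2; σ²_Order reagents = ((3−1)/6)² = 0.111
te_Equipment setup = (5 + 4·8 + 11)/6 = 48/6 = 8; σ²_Equipment setup = ((11−5)/6)² = 1.000
te_Calibration = (13 + 4·14 + 15)/6 = 84/6 = 14; σ²_Calibration = ((15−13)/6)² = 0.111
te_Sample prep = (1 + 4·2 + 9)/6 = 18/6 = 3; σ²_Sample prep = ((9−1)/6)² = 1.778
te_Run assay = (4 + 4·6 + 20)/6 = 48/6 = 8; σ²_Run assay = ((20−4)/6)² = 7.111
te_Incubation = (6 + 4·12 + 24)/6 = 78/6 = 13; σ²_Incubation = ((24−6)/6)² = 9.000
te_Imaging = (4 + 4·5 + 6)/6 = 30/6 = 5; σ²_Imaging = ((6−4)/6)² = 0.111
te_Data extraction = (11 + 4·14 + 17)/6 = 84/6 = 14; σ²_Data extraction = ((17−11)/6)² = 1.000
te_Statistical analysis = (12 + 4·13 + 14)/6 = 78/6 = 13; σ²_Statistical analysis = ((14−12)/6)² = 0.111
te_Replicate run = (8 + 4·12 + 16)/6 = 72/6 = 12; σ²_Replicate run = ((16−8)/6)² = 1.778

Forward pass:
ES_Order reagents = 0; EF_Order reagents = 2
ES_Equipment setup = 2; EF_Equipment setup = 2+8 = 10
ES_Calibration = 2; EF_Calibration = 2+14 = 16
ES_Sample prep = 2; EF_Sample prep = 2+3 = 5
ES_Run assay = 2; EF_Run assay = 2+8 = 10
ES_Incubation = 2; EF_Incubation = 2+13 = 15
ES_Imaging = max(EF_Order reagents=2, EF_Calibration=16) = 16; EF_Imaging = 16+5 = 21
ES_Data extraction = 16; EF_Data extraction = 16+14 = 30
ES_Statistical analysis = max(EF_Order reagents=2, EF_Calibration=16) = 16; EF_Statistical analysis = 16+13 = 29
ES_Replicate run = max(EF_Equipment setup=10, EF_Sample prep=5, EF_Run assay=10, EF_Incubation=15, EF_Imaging=21, EF_Data extraction=30, EF_Statistical analysis=29) = 30; EF_Replicate run = 30+12 = 42
Expected project duration μ = 42 days. Critical path: Order reagents → Calibration → Data extraction → Replicate run.

Variance along critical path = 0.111 + 0.111 + 1.000 + 1.778 = 3.000; σ = √3.000 = 1.732 days.
Z = (43 − 42) / 1.732 = 0.577
P(T ≤ 43) = Φ(0.577) ≈ 0.718

0.718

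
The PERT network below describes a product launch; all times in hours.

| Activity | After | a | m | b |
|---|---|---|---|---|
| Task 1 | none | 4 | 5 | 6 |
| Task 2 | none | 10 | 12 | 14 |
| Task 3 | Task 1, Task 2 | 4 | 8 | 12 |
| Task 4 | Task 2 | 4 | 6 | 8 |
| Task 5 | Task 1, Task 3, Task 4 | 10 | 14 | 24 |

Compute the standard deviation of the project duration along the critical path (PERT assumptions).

2.77 hours

te_Task 1 = (4 + 4·5 + 6)/6 = 30/6 = 5; σ²_Task 1 = ((6−4)/6)² = 0.111
te_Task 2 = (10 + 4·12 + 14)/6 = 72/6 = 12; σ²_Task 2 = ((14−10)/6)² = 0.444
te_Task 3 = (4 + 4·8 + 12)/6 = 48/6 = 8; σ²_Task 3 = ((12−4)/6)² = 1.778
te_Task 4 = (4 + 4·6 + 8)/6 = 36/6 = 6; σ²_Task 4 = ((8−4)/6)² = 0.444
te_Task 5 = (10 + 4·14 + 24)/6 = 90/6 = 15; σ²_Task 5 = ((24−10)/6)² = 5.444

Forward pass:
ES_Task 1 = 0; EF_Task 1 = 5
ES_Task 2 = 0; EF_Task 2 = 12
ES_Task 3 = max(EF_Task 1=5, EF_Task 2=12) = 12; EF_Task 3 = 12+8 = 20
ES_Task 4 = 12; EF_Task 4 = 12+6 = 18
ES_Task 5 = max(EF_Task 1=5, EF_Task 3=20, EF_Task 4=18) = 20; EF_Task 5 = 20+15 = 35
Expected project duration μ = 35 hours. Critical path: Task 2 → Task 3 → Task 5.

Variance along critical path = 0.444 + 1.778 + 5.444 = 7.667
σ = √7.667 = 2.769 hours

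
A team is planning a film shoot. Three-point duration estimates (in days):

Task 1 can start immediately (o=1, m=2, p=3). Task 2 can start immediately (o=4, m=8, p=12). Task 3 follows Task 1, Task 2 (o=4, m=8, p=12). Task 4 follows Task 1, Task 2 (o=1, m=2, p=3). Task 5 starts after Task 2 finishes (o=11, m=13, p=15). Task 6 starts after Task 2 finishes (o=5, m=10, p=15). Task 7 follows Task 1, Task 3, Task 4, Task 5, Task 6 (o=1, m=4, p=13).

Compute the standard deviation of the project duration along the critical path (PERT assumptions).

te_Task 1 = (1 + 4·2 + 3)/6 = 12/6 = 2; σ²_Task 1 = ((3−1)/6)² = 0.111
te_Task 2 = (4 + 4·8 + 12)/6 = 48/6 = 8; σ²_Task 2 = ((12−4)/6)² = 1.778
te_Task 3 = (4 + 4·8 + 12)/6 = 48/6 = 8; σ²_Task 3 = ((12−4)/6)² = 1.778
te_Task 4 = (1 + 4·2 + 3)/6 = 12/6 = 2; σ²_Task 4 = ((3−1)/6)² = 0.111
te_Task 5 = (11 + 4·13 + 15)/6 = 78/6 = 13; σ²_Task 5 = ((15−11)/6)² = 0.444
te_Task 6 = (5 + 4·10 + 15)/6 = 60/6 = 10; σ²_Task 6 = ((15−5)/6)² = 2.778
te_Task 7 = (1 + 4·4 + 13)/6 = 30/6 = 5; σ²_Task 7 = ((13−1)/6)² = 4.000

Forward pass:
ES_Task 1 = 0; EF_Task 1 = 2
ES_Task 2 = 0; EF_Task 2 = 8
ES_Task 3 = max(EF_Task 1=2, EF_Task 2=8) = 8; EF_Task 3 = 8+8 = 16
ES_Task 4 = max(EF_Task 1=2, EF_Task 2=8) = 8; EF_Task 4 = 8+2 = 10
ES_Task 5 = 8; EF_Task 5 = 8+13 = 21
ES_Task 6 = 8; EF_Task 6 = 8+10 = 18
ES_Task 7 = max(EF_Task 1=2, EF_Task 3=16, EF_Task 4=10, EF_Task 5=21, EF_Task 6=18) = 21; EF_Task 7 = 21+5 = 26
Expected project duration μ = 26 days. Critical path: Task 2 → Task 5 → Task 7.

Variance along critical path = 1.778 + 0.444 + 4.000 = 6.222
σ = √6.222 = 2.494 days

2.49 days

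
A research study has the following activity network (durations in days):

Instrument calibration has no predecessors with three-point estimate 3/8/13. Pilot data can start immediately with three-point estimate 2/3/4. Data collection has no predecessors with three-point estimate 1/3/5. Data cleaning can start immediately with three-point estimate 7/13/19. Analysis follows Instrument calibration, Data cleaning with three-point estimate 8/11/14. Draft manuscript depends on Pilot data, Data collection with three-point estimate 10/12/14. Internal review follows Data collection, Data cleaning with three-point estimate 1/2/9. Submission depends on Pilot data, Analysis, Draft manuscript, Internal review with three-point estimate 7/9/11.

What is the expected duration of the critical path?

33 days

te_Instrument calibration = (3 + 4·8 + 13)/6 = 48/6 = 8
te_Pilot data = (2 + 4·3 + 4)/6 = 18/6 = 3
te_Data collection = (1 + 4·3 + 5)/6 = 18/6 = 3
te_Data cleaning = (7 + 4·13 + 19)/6 = 78/6 = 13
te_Analysis = (8 + 4·11 + 14)/6 = 66/6 = 11
te_Draft manuscript = (10 + 4·12 + 14)/6 = 72/6 = 12
te_Internal review = (1 + 4·2 + 9)/6 = 18/6 = 3
te_Submission = (7 + 4·9 + 11)/6 = 54/6 = 9

Forward pass:
ES_Instrument calibration = 0; EF_Instrument calibration = 8
ES_Pilot data = 0; EF_Pilot data = 3
ES_Data collection = 0; EF_Data collection = 3
ES_Data cleaning = 0; EF_Data cleaning = 13
ES_Analysis = max(EF_Instrument calibration=8, EF_Data cleaning=13) = 13; EF_Analysis = 13+11 = 24
ES_Draft manuscript = max(EF_Pilot data=3, EF_Data collection=3) = 3; EF_Draft manuscript = 3+12 = 15
ES_Internal review = max(EF_Data collection=3, EF_Data cleaning=13) = 13; EF_Internal review = 13+3 = 16
ES_Submission = max(EF_Pilot data=3, EF_Analysis=24, EF_Draft manuscript=15, EF_Internal review=16) = 24; EF_Submission = 24+9 = 33
Expected project duration μ = 33 days. Critical path: Data cleaning → Analysis → Submission.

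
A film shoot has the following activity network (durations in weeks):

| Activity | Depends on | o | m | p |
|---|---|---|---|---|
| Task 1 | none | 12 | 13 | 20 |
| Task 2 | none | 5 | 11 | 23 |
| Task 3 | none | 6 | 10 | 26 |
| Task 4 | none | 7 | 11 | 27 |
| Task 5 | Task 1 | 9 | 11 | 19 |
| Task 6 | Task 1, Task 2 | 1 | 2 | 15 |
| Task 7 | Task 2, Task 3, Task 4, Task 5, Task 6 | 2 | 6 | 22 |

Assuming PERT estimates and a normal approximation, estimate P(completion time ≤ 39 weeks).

0.897

te_Task 1 = (12 + 4·13 + 20)/6 = 84/6 = 14; σ²_Task 1 = ((20−12)/6)² = 1.778
te_Task 2 = (5 + 4·11 + 23)/6 = 72/6 = 12; σ²_Task 2 = ((23−5)/6)² = 9.000
te_Task 3 = (6 + 4·10 + 26)/6 = 72/6 = 12; σ²_Task 3 = ((26−6)/6)² = 11.111
te_Task 4 = (7 + 4·11 + 27)/6 = 78/6 = 13; σ²_Task 4 = ((27−7)/6)² = 11.111
te_Task 5 = (9 + 4·11 + 19)/6 = 72/6 = 12; σ²_Task 5 = ((19−9)/6)² = 2.778
te_Task 6 = (1 + 4·2 + 15)/6 = 24/6 = 4; σ²_Task 6 = ((15−1)/6)² = 5.444
te_Task 7 = (2 + 4·6 + 22)/6 = 48/6 = 8; σ²_Task 7 = ((22−2)/6)² = 11.111

Forward pass:
ES_Task 1 = 0; EF_Task 1 = 14
ES_Task 2 = 0; EF_Task 2 = 12
ES_Task 3 = 0; EF_Task 3 = 12
ES_Task 4 = 0; EF_Task 4 = 13
ES_Task 5 = 14; EF_Task 5 = 14+12 = 26
ES_Task 6 = max(EF_Task 1=14, EF_Task 2=12) = 14; EF_Task 6 = 14+4 = 18
ES_Task 7 = max(EF_Task 2=12, EF_Task 3=12, EF_Task 4=13, EF_Task 5=26, EF_Task 6=18) = 26; EF_Task 7 = 26+8 = 34
Expected project duration μ = 34 weeks. Critical path: Task 1 → Task 5 → Task 7.

Variance along critical path = 1.778 + 2.778 + 11.111 = 15.667; σ = √15.667 = 3.958 weeks.
Z = (39 − 34) / 3.958 = 1.263
P(T ≤ 39) = Φ(1.263) ≈ 0.897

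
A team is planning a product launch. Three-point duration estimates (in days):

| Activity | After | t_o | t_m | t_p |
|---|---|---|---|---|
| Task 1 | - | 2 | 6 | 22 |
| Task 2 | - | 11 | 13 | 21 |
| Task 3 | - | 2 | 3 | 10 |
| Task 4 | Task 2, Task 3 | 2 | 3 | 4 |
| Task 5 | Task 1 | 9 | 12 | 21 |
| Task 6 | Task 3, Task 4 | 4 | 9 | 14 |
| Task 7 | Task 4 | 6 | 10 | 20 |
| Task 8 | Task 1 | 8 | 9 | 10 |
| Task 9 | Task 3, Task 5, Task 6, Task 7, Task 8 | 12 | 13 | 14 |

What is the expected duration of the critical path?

te_Task 1 = (2 + 4·6 + 22)/6 = 48/6 = 8
te_Task 2 = (11 + 4·13 + 21)/6 = 84/6 = 14
te_Task 3 = (2 + 4·3 + 10)/6 = 24/6 = 4
te_Task 4 = (2 + 4·3 + 4)/6 = 18/6 = 3
te_Task 5 = (9 + 4·12 + 21)/6 = 78/6 = 13
te_Task 6 = (4 + 4·9 + 14)/6 = 54/6 = 9
te_Task 7 = (6 + 4·10 + 20)/6 = 66/6 = 11
te_Task 8 = (8 + 4·9 + 10)/6 = 54/6 = 9
te_Task 9 = (12 + 4·13 + 14)/6 = 78/6 = 13

Forward pass:
ES_Task 1 = 0; EF_Task 1 = 8
ES_Task 2 = 0; EF_Task 2 = 14
ES_Task 3 = 0; EF_Task 3 = 4
ES_Task 4 = max(EF_Task 2=14, EF_Task 3=4) = 14; EF_Task 4 = 14+3 = 17
ES_Task 5 = 8; EF_Task 5 = 8+13 = 21
ES_Task 6 = max(EF_Task 3=4, EF_Task 4=17) = 17; EF_Task 6 = 17+9 = 26
ES_Task 7 = 17; EF_Task 7 = 17+11 = 28
ES_Task 8 = 8; EF_Task 8 = 8+9 = 17
ES_Task 9 = max(EF_Task 3=4, EF_Task 5=21, EF_Task 6=26, EF_Task 7=28, EF_Task 8=17) = 28; EF_Task 9 = 28+13 = 41
Expected project duration μ = 41 days. Critical path: Task 2 → Task 4 → Task 7 → Task 9.

41 days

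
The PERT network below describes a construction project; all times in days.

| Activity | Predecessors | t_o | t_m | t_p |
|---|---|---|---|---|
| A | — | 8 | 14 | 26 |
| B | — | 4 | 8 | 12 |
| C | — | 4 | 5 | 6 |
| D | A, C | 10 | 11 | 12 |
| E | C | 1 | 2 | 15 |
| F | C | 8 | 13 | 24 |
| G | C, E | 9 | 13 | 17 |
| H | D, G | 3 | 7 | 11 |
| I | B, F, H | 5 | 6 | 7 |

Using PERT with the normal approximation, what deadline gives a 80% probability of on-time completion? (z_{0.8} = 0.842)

te_A = (8 + 4·14 + 26)/6 = 90/6 = 15; σ²_A = ((26−8)/6)² = 9.000
te_B = (4 + 4·8 + 12)/6 = 48/6 = 8; σ²_B = ((12−4)/6)² = 1.778
te_C = (4 + 4·5 + 6)/6 = 30/6 = 5; σ²_C = ((6−4)/6)² = 0.111
te_D = (10 + 4·11 + 12)/6 = 66/6 = 11; σ²_D = ((12−10)/6)² = 0.111
te_E = (1 + 4·2 + 15)/6 = 24/6 = 4; σ²_E = ((15−1)/6)² = 5.444
te_F = (8 + 4·13 + 24)/6 = 84/6 = 14; σ²_F = ((24−8)/6)² = 7.111
te_G = (9 + 4·13 + 17)/6 = 78/6 = 13; σ²_G = ((17−9)/6)² = 1.778
te_H = (3 + 4·7 + 11)/6 = 42/6 = 7; σ²_H = ((11−3)/6)² = 1.778
te_I = (5 + 4·6 + 7)/6 = 36/6 = 6; σ²_I = ((7−5)/6)² = 0.111

Forward pass:
ES_A = 0; EF_A = 15
ES_B = 0; EF_B = 8
ES_C = 0; EF_C = 5
ES_D = max(EF_A=15, EF_C=5) = 15; EF_D = 15+11 = 26
ES_E = 5; EF_E = 5+4 = 9
ES_F = 5; EF_F = 5+14 = 19
ES_G = max(EF_C=5, EF_E=9) = 9; EF_G = 9+13 = 22
ES_H = max(EF_D=26, EF_G=22) = 26; EF_H = 26+7 = 33
ES_I = max(EF_B=8, EF_F=19, EF_H=33) = 33; EF_I = 33+6 = 39
Expected project duration μ = 39 days. Critical path: A → D → H → I.

Variance along critical path = 9.000 + 0.111 + 1.778 + 0.111 = 11.000; σ = 3.317 days.
D = μ + z·σ = 39 + 0.842·3.317 = 41.8 days

41.8 days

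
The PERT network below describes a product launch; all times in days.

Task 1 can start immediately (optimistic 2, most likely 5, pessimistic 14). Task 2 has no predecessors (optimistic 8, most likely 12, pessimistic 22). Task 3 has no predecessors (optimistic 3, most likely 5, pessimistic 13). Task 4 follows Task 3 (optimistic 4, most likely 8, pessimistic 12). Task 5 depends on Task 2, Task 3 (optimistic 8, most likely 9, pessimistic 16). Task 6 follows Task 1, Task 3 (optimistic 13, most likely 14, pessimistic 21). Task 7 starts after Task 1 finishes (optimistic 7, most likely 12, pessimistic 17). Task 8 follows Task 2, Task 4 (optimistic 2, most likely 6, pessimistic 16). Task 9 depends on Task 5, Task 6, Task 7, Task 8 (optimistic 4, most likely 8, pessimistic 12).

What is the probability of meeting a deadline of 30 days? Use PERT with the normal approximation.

te_Task 1 = (2 + 4·5 + 14)/6 = 36/6 = 6; σ²_Task 1 = ((14−2)/6)² = 4.000
te_Task 2 = (8 + 4·12 + 22)/6 = 78/6 = 13; σ²_Task 2 = ((22−8)/6)² = 5.444
te_Task 3 = (3 + 4·5 + 13)/6 = 36/6 = 6; σ²_Task 3 = ((13−3)/6)² = 2.778
te_Task 4 = (4 + 4·8 + 12)/6 = 48/6 = 8; σ²_Task 4 = ((12−4)/6)² = 1.778
te_Task 5 = (8 + 4·9 + 16)/6 = 60/6 = 10; σ²_Task 5 = ((16−8)/6)² = 1.778
te_Task 6 = (13 + 4·14 + 21)/6 = 90/6 = 15; σ²_Task 6 = ((21−13)/6)² = 1.778
te_Task 7 = (7 + 4·12 + 17)/6 = 72/6 = 12; σ²_Task 7 = ((17−7)/6)² = 2.778
te_Task 8 = (2 + 4·6 + 16)/6 = 42/6 = 7; σ²_Task 8 = ((16−2)/6)² = 5.444
te_Task 9 = (4 + 4·8 + 12)/6 = 48/6 = 8; σ²_Task 9 = ((12−4)/6)² = 1.778

Forward pass:
ES_Task 1 = 0; EF_Task 1 = 6
ES_Task 2 = 0; EF_Task 2 = 13
ES_Task 3 = 0; EF_Task 3 = 6
ES_Task 4 = 6; EF_Task 4 = 6+8 = 14
ES_Task 5 = max(EF_Task 2=13, EF_Task 3=6) = 13; EF_Task 5 = 13+10 = 23
ES_Task 6 = max(EF_Task 1=6, EF_Task 3=6) = 6; EF_Task 6 = 6+15 = 21
ES_Task 7 = 6; EF_Task 7 = 6+12 = 18
ES_Task 8 = max(EF_Task 2=13, EF_Task 4=14) = 14; EF_Task 8 = 14+7 = 21
ES_Task 9 = max(EF_Task 5=23, EF_Task 6=21, EF_Task 7=18, EF_Task 8=21) = 23; EF_Task 9 = 23+8 = 31
Expected project duration μ = 31 days. Critical path: Task 2 → Task 5 → Task 9.

Variance along critical path = 5.444 + 1.778 + 1.778 = 9.000; σ = √9.000 = 3.000 days.
Z = (30 − 31) / 3.000 = -0.333
P(T ≤ 30) = Φ(-0.333) ≈ 0.369

0.369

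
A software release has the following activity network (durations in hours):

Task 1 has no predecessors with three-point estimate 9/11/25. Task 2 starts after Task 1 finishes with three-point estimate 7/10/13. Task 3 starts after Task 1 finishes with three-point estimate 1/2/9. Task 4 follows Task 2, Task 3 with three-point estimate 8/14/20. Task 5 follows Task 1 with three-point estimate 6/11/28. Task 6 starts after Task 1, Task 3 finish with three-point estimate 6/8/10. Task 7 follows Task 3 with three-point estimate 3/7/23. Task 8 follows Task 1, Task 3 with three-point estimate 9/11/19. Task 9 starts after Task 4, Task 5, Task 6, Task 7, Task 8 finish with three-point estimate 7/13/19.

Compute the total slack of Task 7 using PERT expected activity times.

te_Task 1 = (9 + 4·11 + 25)/6 = 78/6 = 13
te_Task 2 = (7 + 4·10 + 13)/6 = 60/6 = 10
te_Task 3 = (1 + 4·2 + 9)/6 = 18/6 = 3
te_Task 4 = (8 + 4·14 + 20)/6 = 84/6 = 14
te_Task 5 = (6 + 4·11 + 28)/6 = 78/6 = 13
te_Task 6 = (6 + 4·8 + 10)/6 = 48/6 = 8
te_Task 7 = (3 + 4·7 + 23)/6 = 54/6 = 9
te_Task 8 = (9 + 4·11 + 19)/6 = 72/6 = 12
te_Task 9 = (7 + 4·13 + 19)/6 = 78/6 = 13

Forward pass:
ES_Task 1 = 0; EF_Task 1 = 13
ES_Task 2 = 13; EF_Task 2 = 13+10 = 23
ES_Task 3 = 13; EF_Task 3 = 13+3 = 16
ES_Task 4 = max(EF_Task 2=23, EF_Task 3=16) = 23; EF_Task 4 = 23+14 = 37
ES_Task 5 = 13; EF_Task 5 = 13+13 = 26
ES_Task 6 = max(EF_Task 1=13, EF_Task 3=16) = 16; EF_Task 6 = 16+8 = 24
ES_Task 7 = 16; EF_Task 7 = 16+9 = 25
ES_Task 8 = max(EF_Task 1=13, EF_Task 3=16) = 16; EF_Task 8 = 16+12 = 28
ES_Task 9 = max(EF_Task 4=37, EF_Task 5=26, EF_Task 6=24, EF_Task 7=25, EF_Task 8=28) = 37; EF_Task 9 = 37+13 = 50
Expected project duration μ = 50 hours. Critical path: Task 1 → Task 2 → Task 4 → Task 9.

Backward pass:
LF_Task 9 = 50; LS_Task 9 = 50−13 = 37
LF_Task 8 = LS_Task 9 = 37; LS_Task 8 = 37−12 = 25
LF_Task 7 = LS_Task 9 = 37; LS_Task 7 = 37−9 = 28
LF_Task 6 = LS_Task 9 = 37; LS_Task 6 = 37−8 = 29
LF_Task 5 = LS_Task 9 = 37; LS_Task 5 = 37−13 = 24
LF_Task 4 = LS_Task 9 = 37; LS_Task 4 = 37−14 = 23
LF_Task 3 = min(LS_Task 4=23, LS_Task 6=29, LS_Task 7=28, LS_Task 8=25) = 23; LS_Task 3 = 23−3 = 20
LF_Task 2 = LS_Task 4 = 23; LS_Task 2 = 23−10 = 13
LF_Task 1 = min(LS_Task 2=13, LS_Task 3=20, LS_Task 5=24, LS_Task 6=29, LS_Task 8=25) = 13; LS_Task 1 = 13−13 = 0
Slack_Task 7 = LS_Task 7 − ES_Task 7 = 28 − 16 = 12

12 hours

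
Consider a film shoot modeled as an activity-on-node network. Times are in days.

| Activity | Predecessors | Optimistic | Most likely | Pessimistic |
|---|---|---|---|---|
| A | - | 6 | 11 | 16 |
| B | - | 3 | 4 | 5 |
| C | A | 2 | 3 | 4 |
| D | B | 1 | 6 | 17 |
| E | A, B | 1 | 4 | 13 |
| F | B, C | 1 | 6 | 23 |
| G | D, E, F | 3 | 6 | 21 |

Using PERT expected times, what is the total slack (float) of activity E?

6 days

te_A = (6 + 4·11 + 16)/6 = 66/6 = 11
te_B = (3 + 4·4 + 5)/6 = 24/6 = 4
te_C = (2 + 4·3 + 4)/6 = 18/6 = 3
te_D = (1 + 4·6 + 17)/6 = 42/6 = 7
te_E = (1 + 4·4 + 13)/6 = 30/6 = 5
te_F = (1 + 4·6 + 23)/6 = 48/6 = 8
te_G = (3 + 4·6 + 21)/6 = 48/6 = 8

Forward pass:
ES_A = 0; EF_A = 11
ES_B = 0; EF_B = 4
ES_C = 11; EF_C = 11+3 = 14
ES_D = 4; EF_D = 4+7 = 11
ES_E = max(EF_A=11, EF_B=4) = 11; EF_E = 11+5 = 16
ES_F = max(EF_B=4, EF_C=14) = 14; EF_F = 14+8 = 22
ES_G = max(EF_D=11, EF_E=16, EF_F=22) = 22; EF_G = 22+8 = 30
Expected project duration μ = 30 days. Critical path: A → C → F → G.

Backward pass:
LF_G = 30; LS_G = 30−8 = 22
LF_F = LS_G = 22; LS_F = 22−8 = 14
LF_E = LS_G = 22; LS_E = 22−5 = 17
LF_D = LS_G = 22; LS_D = 22−7 = 15
LF_C = LS_F = 14; LS_C = 14−3 = 11
LF_B = min(LS_D=15, LS_E=17, LS_F=14) = 14; LS_B = 14−4 = 10
LF_A = min(LS_C=11, LS_E=17) = 11; LS_A = 11−11 = 0
Slack_E = LS_E − ES_E = 17 − 11 = 6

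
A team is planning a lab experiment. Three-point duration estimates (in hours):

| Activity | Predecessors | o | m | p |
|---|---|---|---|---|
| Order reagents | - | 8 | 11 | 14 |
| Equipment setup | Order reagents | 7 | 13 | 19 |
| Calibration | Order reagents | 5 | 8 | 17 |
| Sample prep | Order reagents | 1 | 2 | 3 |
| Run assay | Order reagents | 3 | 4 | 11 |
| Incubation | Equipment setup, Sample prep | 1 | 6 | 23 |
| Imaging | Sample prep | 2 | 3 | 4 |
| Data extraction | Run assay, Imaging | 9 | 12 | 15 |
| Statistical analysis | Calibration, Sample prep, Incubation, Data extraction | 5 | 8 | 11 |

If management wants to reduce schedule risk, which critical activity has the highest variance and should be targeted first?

Incubation

te_Order reagents = (8 + 4·11 + 14)/6 = 66/6 = 11; σ²_Order reagents = ((14−8)/6)² = 1.000
te_Equipment setup = (7 + 4·13 + 19)/6 = 78/6 = 13; σ²_Equipment setup = ((19−7)/6)² = 4.000
te_Calibration = (5 + 4·8 + 17)/6 = 54/6 = 9; σ²_Calibration = ((17−5)/6)² = 4.000
te_Sample prep = (1 + 4·2 + 3)/6 = 12/6 = 2; σ²_Sample prep = ((3−1)/6)² = 0.111
te_Run assay = (3 + 4·4 + 11)/6 = 30/6 = 5; σ²_Run assay = ((11−3)/6)² = 1.778
te_Incubation = (1 + 4·6 + 23)/6 = 48/6 = 8; σ²_Incubation = ((23−1)/6)² = 13.444
te_Imaging = (2 + 4·3 + 4)/6 = 18/6 = 3; σ²_Imaging = ((4−2)/6)² = 0.111
te_Data extraction = (9 + 4·12 + 15)/6 = 72/6 = 12; σ²_Data extraction = ((15−9)/6)² = 1.000
te_Statistical analysis = (5 + 4·8 + 11)/6 = 48/6 = 8; σ²_Statistical analysis = ((11−5)/6)² = 1.000

Forward pass:
ES_Order reagents = 0; EF_Order reagents = 11
ES_Equipment setup = 11; EF_Equipment setup = 11+13 = 24
ES_Calibration = 11; EF_Calibration = 11+9 = 20
ES_Sample prep = 11; EF_Sample prep = 11+2 = 13
ES_Run assay = 11; EF_Run assay = 11+5 = 16
ES_Incubation = max(EF_Equipment setup=24, EF_Sample prep=13) = 24; EF_Incubation = 24+8 = 32
ES_Imaging = 13; EF_Imaging = 13+3 = 16
ES_Data extraction = max(EF_Run assay=16, EF_Imaging=16) = 16; EF_Data extraction = 16+12 = 28
ES_Statistical analysis = max(EF_Calibration=20, EF_Sample prep=13, EF_Incubation=32, EF_Data extraction=28) = 32; EF_Statistical analysis = 32+8 = 40
Expected project duration μ = 40 hours. Critical path: Order reagents → Equipment setup → Incubation → Statistical analysis.

Variances on critical path: σ²_Order reagents=1.000, σ²_Equipment setup=4.000, σ²_Incubation=13.444, σ²_Statistical analysis=1.000.
Largest is σ²_Incubation = 13.444.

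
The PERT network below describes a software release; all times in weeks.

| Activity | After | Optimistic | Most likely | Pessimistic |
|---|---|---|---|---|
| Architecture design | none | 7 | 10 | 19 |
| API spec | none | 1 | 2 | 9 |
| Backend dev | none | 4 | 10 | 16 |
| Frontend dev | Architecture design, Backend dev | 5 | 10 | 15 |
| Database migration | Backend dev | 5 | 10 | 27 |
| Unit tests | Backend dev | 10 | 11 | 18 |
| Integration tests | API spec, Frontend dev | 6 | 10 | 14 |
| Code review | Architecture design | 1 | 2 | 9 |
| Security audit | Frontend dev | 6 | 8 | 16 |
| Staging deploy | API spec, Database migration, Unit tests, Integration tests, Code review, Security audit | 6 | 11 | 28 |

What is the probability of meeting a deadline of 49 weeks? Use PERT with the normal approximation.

0.857

te_Architecture design = (7 + 4·10 + 19)/6 = 66/6 = 11; σ²_Architecture design = ((19−7)/6)² = 4.000
te_API spec = (1 + 4·2 + 9)/6 = 18/6 = 3; σ²_API spec = ((9−1)/6)² = 1.778
te_Backend dev = (4 + 4·10 + 16)/6 = 60/6 = 10; σ²_Backend dev = ((16−4)/6)² = 4.000
te_Frontend dev = (5 + 4·10 + 15)/6 = 60/6 = 10; σ²_Frontend dev = ((15−5)/6)² = 2.778
te_Database migration = (5 + 4·10 + 27)/6 = 72/6 = 12; σ²_Database migration = ((27−5)/6)² = 13.444
te_Unit tests = (10 + 4·11 + 18)/6 = 72/6 = 12; σ²_Unit tests = ((18−10)/6)² = 1.778
te_Integration tests = (6 + 4·10 + 14)/6 = 60/6 = 10; σ²_Integration tests = ((14−6)/6)² = 1.778
te_Code review = (1 + 4·2 + 9)/6 = 18/6 = 3; σ²_Code review = ((9−1)/6)² = 1.778
te_Security audit = (6 + 4·8 + 16)/6 = 54/6 = 9; σ²_Security audit = ((16−6)/6)² = 2.778
te_Staging deploy = (6 + 4·11 + 28)/6 = 78/6 = 13; σ²_Staging deploy = ((28−6)/6)² = 13.444

Forward pass:
ES_Architecture design = 0; EF_Architecture design = 11
ES_API spec = 0; EF_API spec = 3
ES_Backend dev = 0; EF_Backend dev = 10
ES_Frontend dev = max(EF_Architecture design=11, EF_Backend dev=10) = 11; EF_Frontend dev = 11+10 = 21
ES_Database migration = 10; EF_Database migration = 10+12 = 22
ES_Unit tests = 10; EF_Unit tests = 10+12 = 22
ES_Integration tests = max(EF_API spec=3, EF_Frontend dev=21) = 21; EF_Integration tests = 21+10 = 31
ES_Code review = 11; EF_Code review = 11+3 = 14
ES_Security audit = 21; EF_Security audit = 21+9 = 30
ES_Staging deploy = max(EF_API spec=3, EF_Database migration=22, EF_Unit tests=22, EF_Integration tests=31, EF_Code review=14, EF_Security audit=30) = 31; EF_Staging deploy = 31+13 = 44
Expected project duration μ = 44 weeks. Critical path: Architecture design → Frontend dev → Integration tests → Staging deploy.

Variance along critical path = 4.000 + 2.778 + 1.778 + 13.444 = 22.000; σ = √22.000 = 4.690 weeks.
Z = (49 − 44) / 4.690 = 1.066
P(T ≤ 49) = Φ(1.066) ≈ 0.857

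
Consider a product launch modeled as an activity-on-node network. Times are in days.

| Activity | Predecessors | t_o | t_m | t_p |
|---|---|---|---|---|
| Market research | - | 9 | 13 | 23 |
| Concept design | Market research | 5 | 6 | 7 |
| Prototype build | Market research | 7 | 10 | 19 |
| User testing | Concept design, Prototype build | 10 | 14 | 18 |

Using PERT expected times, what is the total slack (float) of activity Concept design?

5 days

te_Market research = (9 + 4·13 + 23)/6 = 84/6 = 14
te_Concept design = (5 + 4·6 + 7)/6 = 36/6 = 6
te_Prototype build = (7 + 4·10 + 19)/6 = 66/6 = 11
te_User testing = (10 + 4·14 + 18)/6 = 84/6 = 14

Forward pass:
ES_Market research = 0; EF_Market research = 14
ES_Concept design = 14; EF_Concept design = 14+6 = 20
ES_Prototype build = 14; EF_Prototype build = 14+11 = 25
ES_User testing = max(EF_Concept design=20, EF_Prototype build=25) = 25; EF_User testing = 25+14 = 39
Expected project duration μ = 39 days. Critical path: Market research → Prototype build → User testing.

Backward pass:
LF_User testing = 39; LS_User testing = 39−14 = 25
LF_Prototype build = LS_User testing = 25; LS_Prototype build = 25−11 = 14
LF_Concept design = LS_User testing = 25; LS_Concept design = 25−6 = 19
LF_Market research = min(LS_Concept design=19, LS_Prototype build=14) = 14; LS_Market research = 14−14 = 0
Slack_Concept design = LS_Concept design − ES_Concept design = 19 − 14 = 5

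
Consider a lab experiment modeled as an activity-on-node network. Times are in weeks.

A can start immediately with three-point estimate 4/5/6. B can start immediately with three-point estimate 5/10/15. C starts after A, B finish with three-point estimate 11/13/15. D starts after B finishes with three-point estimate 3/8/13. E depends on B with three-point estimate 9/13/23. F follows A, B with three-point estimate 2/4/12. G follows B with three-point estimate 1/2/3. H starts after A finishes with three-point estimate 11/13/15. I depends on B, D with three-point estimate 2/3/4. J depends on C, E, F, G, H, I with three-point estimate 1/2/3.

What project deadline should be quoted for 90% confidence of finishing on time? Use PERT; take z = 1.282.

29.7 weeks

te_A = (4 + 4·5 + 6)/6 = 30/6 = 5; σ²_A = ((6−4)/6)² = 0.111
te_B = (5 + 4·10 + 15)/6 = 60/6 = 10; σ²_B = ((15−5)/6)² = 2.778
te_C = (11 + 4·13 + 15)/6 = 78/6 = 13; σ²_C = ((15−11)/6)² = 0.444
te_D = (3 + 4·8 + 13)/6 = 48/6 = 8; σ²_D = ((13−3)/6)² = 2.778
te_E = (9 + 4·13 + 23)/6 = 84/6 = 14; σ²_E = ((23−9)/6)² = 5.444
te_F = (2 + 4·4 + 12)/6 = 30/6 = 5; σ²_F = ((12−2)/6)² = 2.778
te_G = (1 + 4·2 + 3)/6 = 12/6 = 2; σ²_G = ((3−1)/6)² = 0.111
te_H = (11 + 4·13 + 15)/6 = 78/6 = 13; σ²_H = ((15−11)/6)² = 0.444
te_I = (2 + 4·3 + 4)/6 = 18/6 = 3; σ²_I = ((4−2)/6)² = 0.111
te_J = (1 + 4·2 + 3)/6 = 12/6 = 2; σ²_J = ((3−1)/6)² = 0.111

Forward pass:
ES_A = 0; EF_A = 5
ES_B = 0; EF_B = 10
ES_C = max(EF_A=5, EF_B=10) = 10; EF_C = 10+13 = 23
ES_D = 10; EF_D = 10+8 = 18
ES_E = 10; EF_E = 10+14 = 24
ES_F = max(EF_A=5, EF_B=10) = 10; EF_F = 10+5 = 15
ES_G = 10; EF_G = 10+2 = 12
ES_H = 5; EF_H = 5+13 = 18
ES_I = max(EF_B=10, EF_D=18) = 18; EF_I = 18+3 = 21
ES_J = max(EF_C=23, EF_E=24, EF_F=15, EF_G=12, EF_H=18, EF_I=21) = 24; EF_J = 24+2 = 26
Expected project duration μ = 26 weeks. Critical path: B → E → J.

Variance along critical path = 2.778 + 5.444 + 0.111 = 8.333; σ = 2.887 weeks.
D = μ + z·σ = 26 + 1.282·2.887 = 29.7 weeks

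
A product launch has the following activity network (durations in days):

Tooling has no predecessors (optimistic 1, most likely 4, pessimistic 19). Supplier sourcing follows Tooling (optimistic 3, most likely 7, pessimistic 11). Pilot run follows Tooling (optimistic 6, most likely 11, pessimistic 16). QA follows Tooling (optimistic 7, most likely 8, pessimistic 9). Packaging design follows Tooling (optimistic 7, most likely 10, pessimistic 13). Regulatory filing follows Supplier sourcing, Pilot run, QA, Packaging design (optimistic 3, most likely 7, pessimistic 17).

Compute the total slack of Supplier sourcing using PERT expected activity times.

4 days

te_Tooling = (1 + 4·4 + 19)/6 = 36/6 = 6
te_Supplier sourcing = (3 + 4·7 + 11)/6 = 42/6 = 7
te_Pilot run = (6 + 4·11 + 16)/6 = 66/6 = 11
te_QA = (7 + 4·8 + 9)/6 = 48/6 = 8
te_Packaging design = (7 + 4·10 + 13)/6 = 60/6 = 10
te_Regulatory filing = (3 + 4·7 + 17)/6 = 48/6 = 8

Forward pass:
ES_Tooling = 0; EF_Tooling = 6
ES_Supplier sourcing = 6; EF_Supplier sourcing = 6+7 = 13
ES_Pilot run = 6; EF_Pilot run = 6+11 = 17
ES_QA = 6; EF_QA = 6+8 = 14
ES_Packaging design = 6; EF_Packaging design = 6+10 = 16
ES_Regulatory filing = max(EF_Supplier sourcing=13, EF_Pilot run=17, EF_QA=14, EF_Packaging design=16) = 17; EF_Regulatory filing = 17+8 = 25
Expected project duration μ = 25 days. Critical path: Tooling → Pilot run → Regulatory filing.

Backward pass:
LF_Regulatory filing = 25; LS_Regulatory filing = 25−8 = 17
LF_Packaging design = LS_Regulatory filing = 17; LS_Packaging design = 17−10 = 7
LF_QA = LS_Regulatory filing = 17; LS_QA = 17−8 = 9
LF_Pilot run = LS_Regulatory filing = 17; LS_Pilot run = 17−11 = 6
LF_Supplier sourcing = LS_Regulatory filing = 17; LS_Supplier sourcing = 17−7 = 10
LF_Tooling = min(LS_Supplier sourcing=10, LS_Pilot run=6, LS_QA=9, LS_Packaging design=7) = 6; LS_Tooling = 6−6 = 0
Slack_Supplier sourcing = LS_Supplier sourcing − ES_Supplier sourcing = 10 − 6 = 4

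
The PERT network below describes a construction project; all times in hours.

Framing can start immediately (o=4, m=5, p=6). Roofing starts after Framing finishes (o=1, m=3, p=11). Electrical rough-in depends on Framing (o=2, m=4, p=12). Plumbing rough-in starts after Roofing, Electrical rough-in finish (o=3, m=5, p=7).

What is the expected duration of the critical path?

te_Framing = (4 + 4·5 + 6)/6 = 30/6 = 5
te_Roofing = (1 + 4·3 + 11)/6 = 24/6 = 4
te_Electrical rough-in = (2 + 4·4 + 12)/6 = 30/6 = 5
te_Plumbing rough-in = (3 + 4·5 + 7)/6 = 30/6 = 5

Forward pass:
ES_Framing = 0; EF_Framing = 5
ES_Roofing = 5; EF_Roofing = 5+4 = 9
ES_Electrical rough-in = 5; EF_Electrical rough-in = 5+5 = 10
ES_Plumbing rough-in = max(EF_Roofing=9, EF_Electrical rough-in=10) = 10; EF_Plumbing rough-in = 10+5 = 15
Expected project duration μ = 15 hours. Critical path: Framing → Electrical rough-in → Plumbing rough-in.

15 hours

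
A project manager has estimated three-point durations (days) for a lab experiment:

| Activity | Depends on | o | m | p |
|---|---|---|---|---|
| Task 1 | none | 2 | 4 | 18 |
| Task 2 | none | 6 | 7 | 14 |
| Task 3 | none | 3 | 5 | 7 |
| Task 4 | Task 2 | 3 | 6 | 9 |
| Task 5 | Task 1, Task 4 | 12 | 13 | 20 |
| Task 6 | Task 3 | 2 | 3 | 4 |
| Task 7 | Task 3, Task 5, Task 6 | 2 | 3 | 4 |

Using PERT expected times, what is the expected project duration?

te_Task 1 = (2 + 4·4 + 18)/6 = 36/6 = 6
te_Task 2 = (6 + 4·7 + 14)/6 = 48/6 = 8
te_Task 3 = (3 + 4·5 + 7)/6 = 30/6 = 5
te_Task 4 = (3 + 4·6 + 9)/6 = 36/6 = 6
te_Task 5 = (12 + 4·13 + 20)/6 = 84/6 = 14
te_Task 6 = (2 + 4·3 + 4)/6 = 18/6 = 3
te_Task 7 = (2 + 4·3 + 4)/6 = 18/6 = 3

Forward pass:
ES_Task 1 = 0; EF_Task 1 = 6
ES_Task 2 = 0; EF_Task 2 = 8
ES_Task 3 = 0; EF_Task 3 = 5
ES_Task 4 = 8; EF_Task 4 = 8+6 = 14
ES_Task 5 = max(EF_Task 1=6, EF_Task 4=14) = 14; EF_Task 5 = 14+14 = 28
ES_Task 6 = 5; EF_Task 6 = 5+3 = 8
ES_Task 7 = max(EF_Task 3=5, EF_Task 5=28, EF_Task 6=8) = 28; EF_Task 7 = 28+3 = 31
Expected project duration μ = 31 days. Critical path: Task 2 → Task 4 → Task 5 → Task 7.

31 days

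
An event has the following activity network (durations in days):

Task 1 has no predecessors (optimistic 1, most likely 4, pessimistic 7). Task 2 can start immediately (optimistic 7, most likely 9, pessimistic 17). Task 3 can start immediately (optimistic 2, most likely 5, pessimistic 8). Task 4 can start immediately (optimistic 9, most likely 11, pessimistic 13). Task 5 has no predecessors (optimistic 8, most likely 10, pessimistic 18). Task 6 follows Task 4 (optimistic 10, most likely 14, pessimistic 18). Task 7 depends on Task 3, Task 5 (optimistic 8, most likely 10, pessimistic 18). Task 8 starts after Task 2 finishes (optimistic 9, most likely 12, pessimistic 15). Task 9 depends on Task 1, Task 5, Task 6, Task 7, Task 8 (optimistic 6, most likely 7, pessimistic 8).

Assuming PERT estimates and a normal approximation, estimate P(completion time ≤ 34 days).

te_Task 1 = (1 + 4·4 + 7)/6 = 24/6 = 4; σ²_Task 1 = ((7−1)/6)² = 1.000
te_Task 2 = (7 + 4·9 + 17)/6 = 60/6 = 10; σ²_Task 2 = ((17−7)/6)² = 2.778
te_Task 3 = (2 + 4·5 + 8)/6 = 30/6 = 5; σ²_Task 3 = ((8−2)/6)² = 1.000
te_Task 4 = (9 + 4·11 + 13)/6 = 66/6 = 11; σ²_Task 4 = ((13−9)/6)² = 0.444
te_Task 5 = (8 + 4·10 + 18)/6 = 66/6 = 11; σ²_Task 5 = ((18−8)/6)² = 2.778
te_Task 6 = (10 + 4·14 + 18)/6 = 84/6 = 14; σ²_Task 6 = ((18−10)/6)² = 1.778
te_Task 7 = (8 + 4·10 + 18)/6 = 66/6 = 11; σ²_Task 7 = ((18−8)/6)² = 2.778
te_Task 8 = (9 + 4·12 + 15)/6 = 72/6 = 12; σ²_Task 8 = ((15−9)/6)² = 1.000
te_Task 9 = (6 + 4·7 + 8)/6 = 42/6 = 7; σ²_Task 9 = ((8−6)/6)² = 0.111

Forward pass:
ES_Task 1 = 0; EF_Task 1 = 4
ES_Task 2 = 0; EF_Task 2 = 10
ES_Task 3 = 0; EF_Task 3 = 5
ES_Task 4 = 0; EF_Task 4 = 11
ES_Task 5 = 0; EF_Task 5 = 11
ES_Task 6 = 11; EF_Task 6 = 11+14 = 25
ES_Task 7 = max(EF_Task 3=5, EF_Task 5=11) = 11; EF_Task 7 = 11+11 = 22
ES_Task 8 = 10; EF_Task 8 = 10+12 = 22
ES_Task 9 = max(EF_Task 1=4, EF_Task 5=11, EF_Task 6=25, EF_Task 7=22, EF_Task 8=22) = 25; EF_Task 9 = 25+7 = 32
Expected project duration μ = 32 days. Critical path: Task 4 → Task 6 → Task 9.

Variance along critical path = 0.444 + 1.778 + 0.111 = 2.333; σ = √2.333 = 1.528 days.
Z = (34 − 32) / 1.528 = 1.309
P(T ≤ 34) = Φ(1.309) ≈ 0.905

0.905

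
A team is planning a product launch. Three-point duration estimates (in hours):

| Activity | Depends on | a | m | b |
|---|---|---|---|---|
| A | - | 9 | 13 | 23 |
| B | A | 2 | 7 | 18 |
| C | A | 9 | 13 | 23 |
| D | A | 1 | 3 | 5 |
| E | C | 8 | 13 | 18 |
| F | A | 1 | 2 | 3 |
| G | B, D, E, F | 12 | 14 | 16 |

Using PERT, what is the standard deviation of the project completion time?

3.76 hours

te_A = (9 + 4·13 + 23)/6 = 84/6 = 14; σ²_A = ((23−9)/6)² = 5.444
te_B = (2 + 4·7 + 18)/6 = 48/6 = 8; σ²_B = ((18−2)/6)² = 7.111
te_C = (9 + 4·13 + 23)/6 = 84/6 = 14; σ²_C = ((23−9)/6)² = 5.444
te_D = (1 + 4·3 + 5)/6 = 18/6 = 3; σ²_D = ((5−1)/6)² = 0.444
te_E = (8 + 4·13 + 18)/6 = 78/6 = 13; σ²_E = ((18−8)/6)² = 2.778
te_F = (1 + 4·2 + 3)/6 = 12/6 = 2; σ²_F = ((3−1)/6)² = 0.111
te_G = (12 + 4·14 + 16)/6 = 84/6 = 14; σ²_G = ((16−12)/6)² = 0.444

Forward pass:
ES_A = 0; EF_A = 14
ES_B = 14; EF_B = 14+8 = 22
ES_C = 14; EF_C = 14+14 = 28
ES_D = 14; EF_D = 14+3 = 17
ES_E = 28; EF_E = 28+13 = 41
ES_F = 14; EF_F = 14+2 = 16
ES_G = max(EF_B=22, EF_D=17, EF_E=41, EF_F=16) = 41; EF_G = 41+14 = 55
Expected project duration μ = 55 hours. Critical path: A → C → E → G.

Variance along critical path = 5.444 + 5.444 + 2.778 + 0.444 = 14.111
σ = √14.111 = 3.756 hours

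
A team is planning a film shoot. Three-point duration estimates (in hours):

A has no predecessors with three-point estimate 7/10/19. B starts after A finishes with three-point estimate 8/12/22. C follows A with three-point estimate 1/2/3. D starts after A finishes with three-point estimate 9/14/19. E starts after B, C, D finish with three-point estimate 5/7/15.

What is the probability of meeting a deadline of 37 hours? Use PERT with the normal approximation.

te_A = (7 + 4·10 + 19)/6 = 66/6 = 11; σ²_A = ((19−7)/6)² = 4.000
te_B = (8 + 4·12 + 22)/6 = 78/6 = 13; σ²_B = ((22−8)/6)² = 5.444
te_C = (1 + 4·2 + 3)/6 = 12/6 = 2; σ²_C = ((3−1)/6)² = 0.111
te_D = (9 + 4·14 + 19)/6 = 84/6 = 14; σ²_D = ((19−9)/6)² = 2.778
te_E = (5 + 4·7 + 15)/6 = 48/6 = 8; σ²_E = ((15−5)/6)² = 2.778

Forward pass:
ES_A = 0; EF_A = 11
ES_B = 11; EF_B = 11+13 = 24
ES_C = 11; EF_C = 11+2 = 13
ES_D = 11; EF_D = 11+14 = 25
ES_E = max(EF_B=24, EF_C=13, EF_D=25) = 25; EF_E = 25+8 = 33
Expected project duration μ = 33 hours. Critical path: A → D → E.

Variance along critical path = 4.000 + 2.778 + 2.778 = 9.556; σ = √9.556 = 3.091 hours.
Z = (37 − 33) / 3.091 = 1.294
P(T ≤ 37) = Φ(1.294) ≈ 0.902

0.902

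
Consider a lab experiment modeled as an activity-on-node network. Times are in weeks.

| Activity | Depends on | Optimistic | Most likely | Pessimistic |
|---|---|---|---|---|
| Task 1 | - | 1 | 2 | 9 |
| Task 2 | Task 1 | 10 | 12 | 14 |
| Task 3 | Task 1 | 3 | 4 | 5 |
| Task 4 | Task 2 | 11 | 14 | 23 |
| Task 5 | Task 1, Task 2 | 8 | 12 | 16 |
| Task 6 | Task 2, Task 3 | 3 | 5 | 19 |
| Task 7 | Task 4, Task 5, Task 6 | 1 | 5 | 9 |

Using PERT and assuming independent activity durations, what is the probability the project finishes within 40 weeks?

te_Task 1 = (1 + 4·2 + 9)/6 = 18/6 = 3; σ²_Task 1 = ((9−1)/6)² = 1.778
te_Task 2 = (10 + 4·12 + 14)/6 = 72/6 = 12; σ²_Task 2 = ((14−10)/6)² = 0.444
te_Task 3 = (3 + 4·4 + 5)/6 = 24/6 = 4; σ²_Task 3 = ((5−3)/6)² = 0.111
te_Task 4 = (11 + 4·14 + 23)/6 = 90/6 = 15; σ²_Task 4 = ((23−11)/6)² = 4.000
te_Task 5 = (8 + 4·12 + 16)/6 = 72/6 = 12; σ²_Task 5 = ((16−8)/6)² = 1.778
te_Task 6 = (3 + 4·5 + 19)/6 = 42/6 = 7; σ²_Task 6 = ((19−3)/6)² = 7.111
te_Task 7 = (1 + 4·5 + 9)/6 = 30/6 = 5; σ²_Task 7 = ((9−1)/6)² = 1.778

Forward pass:
ES_Task 1 = 0; EF_Task 1 = 3
ES_Task 2 = 3; EF_Task 2 = 3+12 = 15
ES_Task 3 = 3; EF_Task 3 = 3+4 = 7
ES_Task 4 = 15; EF_Task 4 = 15+15 = 30
ES_Task 5 = max(EF_Task 1=3, EF_Task 2=15) = 15; EF_Task 5 = 15+12 = 27
ES_Task 6 = max(EF_Task 2=15, EF_Task 3=7) = 15; EF_Task 6 = 15+7 = 22
ES_Task 7 = max(EF_Task 4=30, EF_Task 5=27, EF_Task 6=22) = 30; EF_Task 7 = 30+5 = 35
Expected project duration μ = 35 weeks. Critical path: Task 1 → Task 2 → Task 4 → Task 7.

Variance along critical path = 1.778 + 0.444 + 4.000 + 1.778 = 8.000; σ = √8.000 = 2.828 weeks.
Z = (40 − 35) / 2.828 = 1.768
P(T ≤ 40) = Φ(1.768) ≈ 0.961

0.961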